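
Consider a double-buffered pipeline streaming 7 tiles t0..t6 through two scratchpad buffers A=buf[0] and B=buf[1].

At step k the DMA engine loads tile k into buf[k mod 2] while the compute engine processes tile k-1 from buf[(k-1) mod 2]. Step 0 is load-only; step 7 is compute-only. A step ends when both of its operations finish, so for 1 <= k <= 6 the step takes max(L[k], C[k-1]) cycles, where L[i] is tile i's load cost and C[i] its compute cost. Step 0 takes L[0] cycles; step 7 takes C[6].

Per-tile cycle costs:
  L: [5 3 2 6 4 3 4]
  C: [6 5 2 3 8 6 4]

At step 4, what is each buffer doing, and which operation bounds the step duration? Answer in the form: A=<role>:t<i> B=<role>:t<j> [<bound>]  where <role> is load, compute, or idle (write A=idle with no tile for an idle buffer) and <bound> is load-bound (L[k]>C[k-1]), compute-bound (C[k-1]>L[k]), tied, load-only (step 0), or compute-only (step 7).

step 4: A=load:t4 B=compute:t3 [load-bound]

step 0: L[0]=5 → dur=5, Σ=5 | A=load:t0 B=idle [load-only]
step 1: L[1]=3 C[0]=6 → dur=6, Σ=11 | A=compute:t0 B=load:t1 [compute-bound]
step 2: L[2]=2 C[1]=5 → dur=5, Σ=16 | A=load:t2 B=compute:t1 [compute-bound]
step 3: L[3]=6 C[2]=2 → dur=6, Σ=22 | A=compute:t2 B=load:t3 [load-bound]
step 4: L[4]=4 C[3]=3 → dur=4, Σ=26 | A=load:t4 B=compute:t3 [load-bound]
step 5: L[5]=3 C[4]=8 → dur=8, Σ=34 | A=compute:t4 B=load:t5 [compute-bound]
step 6: L[6]=4 C[5]=6 → dur=6, Σ=40 | A=load:t6 B=compute:t5 [compute-bound]
step 7: C[6]=4 → dur=4, Σ=44 | A=compute:t6 B=idle [compute-only]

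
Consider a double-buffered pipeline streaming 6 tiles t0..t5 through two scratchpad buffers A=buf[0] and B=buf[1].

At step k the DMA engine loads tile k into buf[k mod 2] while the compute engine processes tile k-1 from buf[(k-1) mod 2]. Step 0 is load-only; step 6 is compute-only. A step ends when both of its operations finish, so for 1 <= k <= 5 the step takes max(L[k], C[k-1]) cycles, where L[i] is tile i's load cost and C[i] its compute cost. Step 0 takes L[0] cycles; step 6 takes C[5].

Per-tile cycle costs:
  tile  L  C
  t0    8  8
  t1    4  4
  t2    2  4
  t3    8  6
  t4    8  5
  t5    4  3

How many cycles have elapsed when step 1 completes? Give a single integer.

  0. 8=8c; end=8; A:t0 B:-
  1. max(4,8)=8c; end=16; A:t0 B:t1
  2. max(2,4)=4c; end=20; A:t2 B:t1
  3. max(8,4)=8c; end=28; A:t2 B:t3
  4. max(8,6)=8c; end=36; A:t4 B:t3
  5. max(4,5)=5c; end=41; A:t4 B:t5
  6. 3=3c; end=44; A:t4 B:t5

end_cycle[1] = 16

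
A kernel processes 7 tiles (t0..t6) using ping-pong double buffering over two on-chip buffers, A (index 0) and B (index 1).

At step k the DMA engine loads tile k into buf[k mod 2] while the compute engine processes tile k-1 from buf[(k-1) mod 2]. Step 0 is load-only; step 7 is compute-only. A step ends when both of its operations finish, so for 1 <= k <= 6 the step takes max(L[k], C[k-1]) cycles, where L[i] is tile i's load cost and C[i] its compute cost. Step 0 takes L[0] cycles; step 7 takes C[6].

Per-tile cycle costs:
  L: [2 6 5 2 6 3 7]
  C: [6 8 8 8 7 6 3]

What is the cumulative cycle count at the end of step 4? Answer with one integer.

end_cycle[4] = 32

  0. 2=2c; end=2; A:t0 B:-
  1. max(6,6)=6c; end=8; A:t0 B:t1
  2. max(5,8)=8c; end=16; A:t2 B:t1
  3. max(2,8)=8c; end=24; A:t2 B:t3
  4. max(6,8)=8c; end=32; A:t4 B:t3
  5. max(3,7)=7c; end=39; A:t4 B:t5
  6. max(7,6)=7c; end=46; A:t6 B:t5
  7. 3=3c; end=49; A:t6 B:t5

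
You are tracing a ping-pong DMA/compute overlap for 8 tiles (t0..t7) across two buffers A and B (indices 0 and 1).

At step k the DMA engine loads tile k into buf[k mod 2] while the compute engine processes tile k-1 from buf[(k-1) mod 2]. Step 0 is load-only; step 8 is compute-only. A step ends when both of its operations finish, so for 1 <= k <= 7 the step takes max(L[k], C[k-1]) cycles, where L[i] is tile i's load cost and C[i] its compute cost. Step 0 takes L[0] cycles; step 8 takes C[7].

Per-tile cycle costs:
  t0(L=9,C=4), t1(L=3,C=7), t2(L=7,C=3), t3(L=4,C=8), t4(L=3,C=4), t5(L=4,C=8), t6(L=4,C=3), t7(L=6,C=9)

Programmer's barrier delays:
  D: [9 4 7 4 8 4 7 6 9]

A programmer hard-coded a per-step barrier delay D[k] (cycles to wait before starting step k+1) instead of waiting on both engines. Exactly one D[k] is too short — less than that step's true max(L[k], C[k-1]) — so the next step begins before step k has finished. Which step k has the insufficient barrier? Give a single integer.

k=0 barrier L[0]=9→9c, D[0]=9 ok
k=1 barrier max(L[1]=3,C[0]=4)→4c, D[1]=4 ok
k=2 barrier max(L[2]=7,C[1]=7)→7c, D[2]=7 ok
k=3 barrier max(L[3]=4,C[2]=3)→4c, D[3]=4 ok
k=4 barrier max(L[4]=3,C[3]=8)→8c, D[4]=8 ok
k=5 barrier max(L[5]=4,C[4]=4)→4c, D[5]=4 ok
k=6 barrier max(L[6]=4,C[5]=8)→8c, D[6]=7 SHORT
k=7 barrier max(L[7]=6,C[6]=3)→6c, D[7]=6 ok
k=8 barrier C[7]=9→9c, D[8]=9 ok

hazard at step 6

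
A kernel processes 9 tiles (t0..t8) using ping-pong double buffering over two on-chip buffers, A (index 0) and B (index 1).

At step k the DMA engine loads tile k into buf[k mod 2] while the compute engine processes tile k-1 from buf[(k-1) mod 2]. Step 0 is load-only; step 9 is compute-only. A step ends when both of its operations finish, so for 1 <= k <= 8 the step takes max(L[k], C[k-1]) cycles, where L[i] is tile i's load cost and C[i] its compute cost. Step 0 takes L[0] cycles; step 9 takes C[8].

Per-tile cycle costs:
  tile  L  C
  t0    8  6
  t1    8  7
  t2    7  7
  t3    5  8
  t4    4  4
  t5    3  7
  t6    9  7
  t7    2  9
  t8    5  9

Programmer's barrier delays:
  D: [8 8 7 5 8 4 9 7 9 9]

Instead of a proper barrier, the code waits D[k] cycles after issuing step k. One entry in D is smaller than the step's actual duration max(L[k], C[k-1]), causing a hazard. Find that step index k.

hazard at step 3

step 0: need L[0]=8 = 8; D[0]=8 ok
step 1: need max(L[1]=8,C[0]=6) = 8; D[1]=8 ok
step 2: need max(L[2]=7,C[1]=7) = 7; D[2]=7 ok
step 3: need max(L[3]=5,C[2]=7) = 7; D[3]=5 SHORT
step 4: need max(L[4]=4,C[3]=8) = 8; D[4]=8 ok
step 5: need max(L[5]=3,C[4]=4) = 4; D[5]=4 ok
step 6: need max(L[6]=9,C[5]=7) = 9; D[6]=9 ok
step 7: need max(L[7]=2,C[6]=7) = 7; D[7]=7 ok
step 8: need max(L[8]=5,C[7]=9) = 9; D[8]=9 ok
step 9: need C[8]=9 = 9; D[9]=9 ok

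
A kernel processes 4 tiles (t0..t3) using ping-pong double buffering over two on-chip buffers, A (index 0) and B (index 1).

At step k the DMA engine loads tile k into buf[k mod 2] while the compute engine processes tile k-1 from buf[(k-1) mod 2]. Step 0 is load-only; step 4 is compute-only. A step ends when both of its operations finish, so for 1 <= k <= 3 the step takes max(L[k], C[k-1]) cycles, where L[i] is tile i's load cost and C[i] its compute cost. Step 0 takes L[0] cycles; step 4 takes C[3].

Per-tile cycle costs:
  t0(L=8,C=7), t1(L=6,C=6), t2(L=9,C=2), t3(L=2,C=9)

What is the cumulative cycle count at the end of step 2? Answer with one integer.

end_cycle[2] = 24

k=0 load=t0/8c comp=- wait=8 total=8
k=1 load=t1/6c comp=t0/7c wait=7 total=15
k=2 load=t2/9c comp=t1/6c wait=9 total=24
k=3 load=t3/2c comp=t2/2c wait=2 total=26
k=4 load=- comp=t3/9c wait=9 total=35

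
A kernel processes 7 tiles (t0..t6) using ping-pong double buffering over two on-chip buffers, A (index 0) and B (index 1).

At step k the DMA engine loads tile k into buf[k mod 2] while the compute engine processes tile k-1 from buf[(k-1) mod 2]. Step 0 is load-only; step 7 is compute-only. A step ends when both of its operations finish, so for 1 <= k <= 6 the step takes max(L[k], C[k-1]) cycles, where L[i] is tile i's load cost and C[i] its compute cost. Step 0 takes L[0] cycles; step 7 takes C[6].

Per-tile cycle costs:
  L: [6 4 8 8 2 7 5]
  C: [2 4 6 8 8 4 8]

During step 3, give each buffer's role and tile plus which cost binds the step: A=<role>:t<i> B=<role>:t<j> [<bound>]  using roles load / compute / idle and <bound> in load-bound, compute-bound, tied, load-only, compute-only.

  0. 6=6c; end=6; A:t0 B:-
  1. max(4,2)=4c; end=10; A:t0 B:t1
  2. max(8,4)=8c; end=18; A:t2 B:t1
  3. max(8,6)=8c; end=26; A:t2 B:t3
  4. max(2,8)=8c; end=34; A:t4 B:t3
  5. max(7,8)=8c; end=42; A:t4 B:t5
  6. max(5,4)=5c; end=47; A:t6 B:t5
  7. 8=8c; end=55; A:t6 B:t5

step 3: A=compute:t2 B=load:t3 [load-bound]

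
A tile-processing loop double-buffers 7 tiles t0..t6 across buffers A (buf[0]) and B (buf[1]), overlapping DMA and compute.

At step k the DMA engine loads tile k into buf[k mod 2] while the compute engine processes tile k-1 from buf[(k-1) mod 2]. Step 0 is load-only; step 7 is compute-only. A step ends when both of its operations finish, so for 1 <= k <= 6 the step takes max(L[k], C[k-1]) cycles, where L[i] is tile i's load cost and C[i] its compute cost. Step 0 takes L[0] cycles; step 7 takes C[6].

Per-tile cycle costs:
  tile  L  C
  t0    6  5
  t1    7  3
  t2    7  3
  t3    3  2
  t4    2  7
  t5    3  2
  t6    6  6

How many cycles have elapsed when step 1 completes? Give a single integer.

k=0 load=t0/6c comp=- wait=6 total=6
k=1 load=t1/7c comp=t0/5c wait=7 total=13
k=2 load=t2/7c comp=t1/3c wait=7 total=20
k=3 load=t3/3c comp=t2/3c wait=3 total=23
k=4 load=t4/2c comp=t3/2c wait=2 total=25
k=5 load=t5/3c comp=t4/7c wait=7 total=32
k=6 load=t6/6c comp=t5/2c wait=6 total=38
k=7 load=- comp=t6/6c wait=6 total=44

end_cycle[1] = 13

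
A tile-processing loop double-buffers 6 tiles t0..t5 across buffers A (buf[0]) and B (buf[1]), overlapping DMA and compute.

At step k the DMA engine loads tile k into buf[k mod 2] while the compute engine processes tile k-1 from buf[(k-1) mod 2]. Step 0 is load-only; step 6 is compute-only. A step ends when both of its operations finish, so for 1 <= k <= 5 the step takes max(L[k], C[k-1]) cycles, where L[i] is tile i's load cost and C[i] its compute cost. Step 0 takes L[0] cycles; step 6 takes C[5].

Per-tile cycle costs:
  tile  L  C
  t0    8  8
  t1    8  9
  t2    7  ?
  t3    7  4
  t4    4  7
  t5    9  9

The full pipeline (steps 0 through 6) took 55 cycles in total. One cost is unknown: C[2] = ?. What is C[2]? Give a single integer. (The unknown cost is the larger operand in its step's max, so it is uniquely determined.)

C[2] = 8

step 0 → dur = L[0]=8 = 8
step 1 → dur = max(L[1]=8, C[0]=8) = 8
step 2 → dur = max(L[2]=7, C[1]=9) = 9
step 3 → dur = max(L[3]=7, C[2]=?) = C[2]  (unknown; binding)
step 4 → dur = max(L[4]=4, C[3]=4) = 4
step 5 → dur = max(L[5]=9, C[4]=7) = 9
step 6 → dur = C[5]=9 = 9
sum of known step durations = 47
dur[3] = total - known = 55 - 47 = 8
C[2] is the binding max in step 3, so C[2] = dur[3] = 8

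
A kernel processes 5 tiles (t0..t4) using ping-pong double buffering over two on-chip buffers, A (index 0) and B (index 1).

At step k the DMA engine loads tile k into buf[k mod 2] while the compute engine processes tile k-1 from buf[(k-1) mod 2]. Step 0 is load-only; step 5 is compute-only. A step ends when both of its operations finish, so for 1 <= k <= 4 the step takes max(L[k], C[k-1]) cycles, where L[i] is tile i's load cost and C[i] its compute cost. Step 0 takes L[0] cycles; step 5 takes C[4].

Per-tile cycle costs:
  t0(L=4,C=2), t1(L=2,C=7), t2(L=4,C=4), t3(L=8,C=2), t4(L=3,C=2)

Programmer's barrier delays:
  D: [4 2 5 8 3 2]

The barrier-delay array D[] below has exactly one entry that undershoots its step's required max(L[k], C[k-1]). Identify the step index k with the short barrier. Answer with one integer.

hazard at step 2

k=0 barrier L[0]=4→4c, D[0]=4 ok
k=1 barrier max(L[1]=2,C[0]=2)→2c, D[1]=2 ok
k=2 barrier max(L[2]=4,C[1]=7)→7c, D[2]=5 SHORT
k=3 barrier max(L[3]=8,C[2]=4)→8c, D[3]=8 ok
k=4 barrier max(L[4]=3,C[3]=2)→3c, D[4]=3 ok
k=5 barrier C[4]=2→2c, D[5]=2 ok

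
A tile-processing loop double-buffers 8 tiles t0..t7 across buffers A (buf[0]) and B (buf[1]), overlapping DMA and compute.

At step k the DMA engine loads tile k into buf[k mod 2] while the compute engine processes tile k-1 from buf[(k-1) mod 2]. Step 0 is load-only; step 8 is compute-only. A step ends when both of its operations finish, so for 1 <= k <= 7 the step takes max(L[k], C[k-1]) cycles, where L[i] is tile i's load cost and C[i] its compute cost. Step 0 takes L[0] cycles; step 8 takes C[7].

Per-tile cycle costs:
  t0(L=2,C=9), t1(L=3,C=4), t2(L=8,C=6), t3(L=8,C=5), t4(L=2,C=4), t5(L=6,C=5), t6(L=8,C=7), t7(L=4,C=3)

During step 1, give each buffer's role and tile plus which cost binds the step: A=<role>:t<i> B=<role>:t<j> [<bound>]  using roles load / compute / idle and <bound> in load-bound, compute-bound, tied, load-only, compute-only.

step 1: A=compute:t0 B=load:t1 [compute-bound]

k=0 load=t0/2c comp=- wait=2 total=2
k=1 load=t1/3c comp=t0/9c wait=9 total=11
k=2 load=t2/8c comp=t1/4c wait=8 total=19
k=3 load=t3/8c comp=t2/6c wait=8 total=27
k=4 load=t4/2c comp=t3/5c wait=5 total=32
k=5 load=t5/6c comp=t4/4c wait=6 total=38
k=6 load=t6/8c comp=t5/5c wait=8 total=46
k=7 load=t7/4c comp=t6/7c wait=7 total=53
k=8 load=- comp=t7/3c wait=3 total=56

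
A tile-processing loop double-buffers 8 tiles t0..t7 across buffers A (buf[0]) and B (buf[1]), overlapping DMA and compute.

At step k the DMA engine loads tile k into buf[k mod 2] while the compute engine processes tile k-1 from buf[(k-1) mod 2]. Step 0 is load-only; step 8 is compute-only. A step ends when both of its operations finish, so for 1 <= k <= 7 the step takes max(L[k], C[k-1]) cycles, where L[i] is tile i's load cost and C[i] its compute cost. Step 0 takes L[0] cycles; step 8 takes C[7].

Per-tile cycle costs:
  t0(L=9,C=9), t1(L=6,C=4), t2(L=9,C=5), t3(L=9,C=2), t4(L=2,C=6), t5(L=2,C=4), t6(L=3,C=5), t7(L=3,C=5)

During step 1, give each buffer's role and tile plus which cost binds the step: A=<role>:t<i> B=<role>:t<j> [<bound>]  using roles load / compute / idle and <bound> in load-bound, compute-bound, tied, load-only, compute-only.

  0. 9=9c; end=9; A:t0 B:-
  1. max(6,9)=9c; end=18; A:t0 B:t1
  2. max(9,4)=9c; end=27; A:t2 B:t1
  3. max(9,5)=9c; end=36; A:t2 B:t3
  4. max(2,2)=2c; end=38; A:t4 B:t3
  5. max(2,6)=6c; end=44; A:t4 B:t5
  6. max(3,4)=4c; end=48; A:t6 B:t5
  7. max(3,5)=5c; end=53; A:t6 B:t7
  8. 5=5c; end=58; A:t6 B:t7

step 1: A=compute:t0 B=load:t1 [compute-bound]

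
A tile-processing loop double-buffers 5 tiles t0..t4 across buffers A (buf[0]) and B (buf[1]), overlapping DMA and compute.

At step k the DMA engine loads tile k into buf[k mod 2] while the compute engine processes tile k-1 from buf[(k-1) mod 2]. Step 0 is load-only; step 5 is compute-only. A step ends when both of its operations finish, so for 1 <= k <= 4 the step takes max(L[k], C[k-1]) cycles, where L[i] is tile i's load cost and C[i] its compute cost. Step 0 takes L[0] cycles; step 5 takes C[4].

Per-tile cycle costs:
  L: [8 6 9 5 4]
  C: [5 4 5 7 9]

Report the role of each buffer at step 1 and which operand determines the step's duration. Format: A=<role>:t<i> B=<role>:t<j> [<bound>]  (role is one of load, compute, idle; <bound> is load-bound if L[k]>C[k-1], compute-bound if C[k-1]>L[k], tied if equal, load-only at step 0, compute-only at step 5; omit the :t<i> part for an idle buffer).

step 1: A=compute:t0 B=load:t1 [load-bound]

k=0 load=t0/8c comp=- wait=8 total=8
k=1 load=t1/6c comp=t0/5c wait=6 total=14
k=2 load=t2/9c comp=t1/4c wait=9 total=23
k=3 load=t3/5c comp=t2/5c wait=5 total=28
k=4 load=t4/4c comp=t3/7c wait=7 total=35
k=5 load=- comp=t4/9c wait=9 total=44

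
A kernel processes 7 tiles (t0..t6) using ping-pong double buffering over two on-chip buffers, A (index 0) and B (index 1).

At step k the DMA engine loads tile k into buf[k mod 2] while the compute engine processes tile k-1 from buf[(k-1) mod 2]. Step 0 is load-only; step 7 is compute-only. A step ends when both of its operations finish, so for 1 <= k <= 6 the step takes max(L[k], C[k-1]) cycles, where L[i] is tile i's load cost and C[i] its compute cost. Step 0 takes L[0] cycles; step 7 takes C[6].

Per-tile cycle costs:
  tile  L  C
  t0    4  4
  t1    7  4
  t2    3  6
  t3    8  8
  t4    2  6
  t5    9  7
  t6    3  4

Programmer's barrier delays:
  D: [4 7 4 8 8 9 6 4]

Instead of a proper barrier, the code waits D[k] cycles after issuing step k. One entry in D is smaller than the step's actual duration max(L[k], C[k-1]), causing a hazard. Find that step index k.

k=0 barrier L[0]=4→4c, D[0]=4 ok
k=1 barrier max(L[1]=7,C[0]=4)→7c, D[1]=7 ok
k=2 barrier max(L[2]=3,C[1]=4)→4c, D[2]=4 ok
k=3 barrier max(L[3]=8,C[2]=6)→8c, D[3]=8 ok
k=4 barrier max(L[4]=2,C[3]=8)→8c, D[4]=8 ok
k=5 barrier max(L[5]=9,C[4]=6)→9c, D[5]=9 ok
k=6 barrier max(L[6]=3,C[5]=7)→7c, D[6]=6 SHORT
k=7 barrier C[6]=4→4c, D[7]=4 ok

hazard at step 6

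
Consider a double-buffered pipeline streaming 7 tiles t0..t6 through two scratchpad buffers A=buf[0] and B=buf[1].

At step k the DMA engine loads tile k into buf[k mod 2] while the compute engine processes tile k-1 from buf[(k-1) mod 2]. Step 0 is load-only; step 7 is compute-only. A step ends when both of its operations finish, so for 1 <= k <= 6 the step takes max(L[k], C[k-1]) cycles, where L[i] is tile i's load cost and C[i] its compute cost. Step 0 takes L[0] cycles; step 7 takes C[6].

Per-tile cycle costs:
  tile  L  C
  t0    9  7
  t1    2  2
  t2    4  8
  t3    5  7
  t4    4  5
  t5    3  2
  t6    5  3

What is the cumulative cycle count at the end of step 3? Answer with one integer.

  0. 9=9c; end=9; A:t0 B:-
  1. max(2,7)=7c; end=16; A:t0 B:t1
  2. max(4,2)=4c; end=20; A:t2 B:t1
  3. max(5,8)=8c; end=28; A:t2 B:t3
  4. max(4,7)=7c; end=35; A:t4 B:t3
  5. max(3,5)=5c; end=40; A:t4 B:t5
  6. max(5,2)=5c; end=45; A:t6 B:t5
  7. 3=3c; end=48; A:t6 B:t5

end_cycle[3] = 28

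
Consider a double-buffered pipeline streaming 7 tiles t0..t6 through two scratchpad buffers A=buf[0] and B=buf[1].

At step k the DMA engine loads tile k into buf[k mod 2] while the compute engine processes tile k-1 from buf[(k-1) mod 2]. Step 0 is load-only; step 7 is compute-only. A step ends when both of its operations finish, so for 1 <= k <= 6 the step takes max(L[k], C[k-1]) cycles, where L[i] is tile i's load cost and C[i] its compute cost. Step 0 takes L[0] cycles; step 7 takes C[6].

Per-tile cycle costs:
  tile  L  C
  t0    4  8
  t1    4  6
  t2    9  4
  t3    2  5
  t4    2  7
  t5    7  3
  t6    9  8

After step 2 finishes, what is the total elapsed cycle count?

end_cycle[2] = 21

step 0: L[0]=4 → dur=4, Σ=4 | A=load:t0 B=idle [load-only]
step 1: L[1]=4 C[0]=8 → dur=8, Σ=12 | A=compute:t0 B=load:t1 [compute-bound]
step 2: L[2]=9 C[1]=6 → dur=9, Σ=21 | A=load:t2 B=compute:t1 [load-bound]
step 3: L[3]=2 C[2]=4 → dur=4, Σ=25 | A=compute:t2 B=load:t3 [compute-bound]
step 4: L[4]=2 C[3]=5 → dur=5, Σ=30 | A=load:t4 B=compute:t3 [compute-bound]
step 5: L[5]=7 C[4]=7 → dur=7, Σ=37 | A=compute:t4 B=load:t5 [tied]
step 6: L[6]=9 C[5]=3 → dur=9, Σ=46 | A=load:t6 B=compute:t5 [load-bound]
step 7: C[6]=8 → dur=8, Σ=54 | A=compute:t6 B=idle [compute-only]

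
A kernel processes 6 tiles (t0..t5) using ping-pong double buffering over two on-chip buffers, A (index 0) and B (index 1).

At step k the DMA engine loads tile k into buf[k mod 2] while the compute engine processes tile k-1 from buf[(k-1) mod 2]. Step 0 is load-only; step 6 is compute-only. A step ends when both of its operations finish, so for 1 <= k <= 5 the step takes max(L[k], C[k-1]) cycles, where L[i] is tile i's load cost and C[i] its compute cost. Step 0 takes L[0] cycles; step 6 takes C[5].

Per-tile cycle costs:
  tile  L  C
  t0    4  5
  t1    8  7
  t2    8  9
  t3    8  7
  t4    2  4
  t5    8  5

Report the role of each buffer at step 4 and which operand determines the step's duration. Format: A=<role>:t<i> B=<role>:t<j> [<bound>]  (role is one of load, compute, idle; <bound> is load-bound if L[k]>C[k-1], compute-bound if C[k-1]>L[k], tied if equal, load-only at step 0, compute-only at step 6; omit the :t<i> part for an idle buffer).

step 4: A=load:t4 B=compute:t3 [compute-bound]

step 0: L[0]=4 → dur=4, Σ=4 | A=load:t0 B=idle [load-only]
step 1: L[1]=8 C[0]=5 → dur=8, Σ=12 | A=compute:t0 B=load:t1 [load-bound]
step 2: L[2]=8 C[1]=7 → dur=8, Σ=20 | A=load:t2 B=compute:t1 [load-bound]
step 3: L[3]=8 C[2]=9 → dur=9, Σ=29 | A=compute:t2 B=load:t3 [compute-bound]
step 4: L[4]=2 C[3]=7 → dur=7, Σ=36 | A=load:t4 B=compute:t3 [compute-bound]
step 5: L[5]=8 C[4]=4 → dur=8, Σ=44 | A=compute:t4 B=load:t5 [load-bound]
step 6: C[5]=5 → dur=5, Σ=49 | A=idle B=compute:t5 [compute-only]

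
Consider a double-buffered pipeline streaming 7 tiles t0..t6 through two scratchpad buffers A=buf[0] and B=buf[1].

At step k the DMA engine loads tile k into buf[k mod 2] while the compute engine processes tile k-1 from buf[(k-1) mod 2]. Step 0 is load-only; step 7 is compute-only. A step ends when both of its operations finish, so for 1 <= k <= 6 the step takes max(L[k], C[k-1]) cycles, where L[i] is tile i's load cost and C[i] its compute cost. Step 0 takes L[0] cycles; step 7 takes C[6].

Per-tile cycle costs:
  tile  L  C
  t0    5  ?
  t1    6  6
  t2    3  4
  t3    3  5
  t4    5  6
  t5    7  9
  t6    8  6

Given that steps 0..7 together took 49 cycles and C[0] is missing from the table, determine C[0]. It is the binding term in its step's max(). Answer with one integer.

step 0: dur = L[0]=5 = 5
step 1: dur = max(L[1]=6, C[0]=?) = C[0]  (unknown; binding)
step 2: dur = max(L[2]=3, C[1]=6) = 6
step 3: dur = max(L[3]=3, C[2]=4) = 4
step 4: dur = max(L[4]=5, C[3]=5) = 5
step 5: dur = max(L[5]=7, C[4]=6) = 7
step 6: dur = max(L[6]=8, C[5]=9) = 9
step 7: dur = C[6]=6 = 6
sum of known step durations = 42
dur[1] = total - known = 49 - 42 = 7
C[0] is the binding max in step 1, so C[0] = dur[1] = 7

C[0] = 7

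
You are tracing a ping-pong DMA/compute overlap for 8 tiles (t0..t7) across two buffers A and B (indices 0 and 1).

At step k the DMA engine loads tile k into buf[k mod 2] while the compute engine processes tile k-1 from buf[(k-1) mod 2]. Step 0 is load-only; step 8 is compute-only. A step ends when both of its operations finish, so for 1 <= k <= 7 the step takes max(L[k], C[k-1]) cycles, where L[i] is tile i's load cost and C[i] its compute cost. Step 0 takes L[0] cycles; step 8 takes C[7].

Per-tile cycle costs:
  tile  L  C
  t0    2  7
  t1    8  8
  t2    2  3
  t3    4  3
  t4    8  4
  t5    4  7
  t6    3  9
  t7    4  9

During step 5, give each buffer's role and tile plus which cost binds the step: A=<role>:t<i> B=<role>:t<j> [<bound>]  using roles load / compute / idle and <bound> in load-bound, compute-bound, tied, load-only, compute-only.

  0. 2=2c; end=2; A:t0 B:-
  1. max(8,7)=8c; end=10; A:t0 B:t1
  2. max(2,8)=8c; end=18; A:t2 B:t1
  3. max(4,3)=4c; end=22; A:t2 B:t3
  4. max(8,3)=8c; end=30; A:t4 B:t3
  5. max(4,4)=4c; end=34; A:t4 B:t5
  6. max(3,7)=7c; end=41; A:t6 B:t5
  7. max(4,9)=9c; end=50; A:t6 B:t7
  8. 9=9c; end=59; A:t6 B:t7

step 5: A=compute:t4 B=load:t5 [tied]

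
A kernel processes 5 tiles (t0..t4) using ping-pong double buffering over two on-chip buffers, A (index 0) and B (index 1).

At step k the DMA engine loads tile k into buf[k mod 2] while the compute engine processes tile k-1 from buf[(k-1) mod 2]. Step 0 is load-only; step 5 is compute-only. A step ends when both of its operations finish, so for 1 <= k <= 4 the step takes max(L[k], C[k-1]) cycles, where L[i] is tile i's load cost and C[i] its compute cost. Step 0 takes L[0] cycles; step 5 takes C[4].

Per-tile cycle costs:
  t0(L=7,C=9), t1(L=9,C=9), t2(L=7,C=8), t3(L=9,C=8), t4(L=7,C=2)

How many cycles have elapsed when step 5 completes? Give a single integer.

end_cycle[5] = 44

[0] DMA t0→A (7c) ∥ CU idle ⇒ 7c, clock 7
[1] DMA t1→B (9c) ∥ CU A:t0 (9c) ⇒ 9c, clock 16
[2] DMA t2→A (7c) ∥ CU B:t1 (9c) ⇒ 9c, clock 25
[3] DMA t3→B (9c) ∥ CU A:t2 (8c) ⇒ 9c, clock 34
[4] DMA t4→A (7c) ∥ CU B:t3 (8c) ⇒ 8c, clock 42
[5] DMA idle ∥ CU A:t4 (2c) ⇒ 2c, clock 44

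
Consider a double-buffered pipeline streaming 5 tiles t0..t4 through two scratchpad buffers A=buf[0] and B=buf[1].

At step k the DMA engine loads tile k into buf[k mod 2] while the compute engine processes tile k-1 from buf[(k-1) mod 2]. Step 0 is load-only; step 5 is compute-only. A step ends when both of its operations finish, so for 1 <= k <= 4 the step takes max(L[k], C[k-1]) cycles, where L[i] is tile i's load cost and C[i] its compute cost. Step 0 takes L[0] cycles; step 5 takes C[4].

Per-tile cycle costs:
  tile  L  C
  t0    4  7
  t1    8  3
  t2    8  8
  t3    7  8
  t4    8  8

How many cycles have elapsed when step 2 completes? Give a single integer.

end_cycle[2] = 20

[0] DMA t0→A (4c) ∥ CU idle ⇒ 4c, clock 4
[1] DMA t1→B (8c) ∥ CU A:t0 (7c) ⇒ 8c, clock 12
[2] DMA t2→A (8c) ∥ CU B:t1 (3c) ⇒ 8c, clock 20
[3] DMA t3→B (7c) ∥ CU A:t2 (8c) ⇒ 8c, clock 28
[4] DMA t4→A (8c) ∥ CU B:t3 (8c) ⇒ 8c, clock 36
[5] DMA idle ∥ CU A:t4 (8c) ⇒ 8c, clock 44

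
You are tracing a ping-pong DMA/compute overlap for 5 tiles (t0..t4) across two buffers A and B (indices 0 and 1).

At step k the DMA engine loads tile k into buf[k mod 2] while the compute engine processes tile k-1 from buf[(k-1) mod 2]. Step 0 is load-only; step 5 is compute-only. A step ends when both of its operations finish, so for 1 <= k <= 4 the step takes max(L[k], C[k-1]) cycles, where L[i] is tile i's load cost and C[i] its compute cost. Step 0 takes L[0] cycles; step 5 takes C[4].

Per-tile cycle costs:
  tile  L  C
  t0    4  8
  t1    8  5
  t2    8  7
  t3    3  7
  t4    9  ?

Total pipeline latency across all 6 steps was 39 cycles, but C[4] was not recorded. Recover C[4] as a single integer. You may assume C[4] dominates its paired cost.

C[4] = 3

step 0 → dur = L[0]=4 = 4
step 1 → dur = max(L[1]=8, C[0]=8) = 8
step 2 → dur = max(L[2]=8, C[1]=5) = 8
step 3 → dur = max(L[3]=3, C[2]=7) = 7
step 4 → dur = max(L[4]=9, C[3]=7) = 9
step 5 → dur = C[4]=? = C[4]  (unknown; binding)
sum of known step durations = 36
dur[5] = total - known = 39 - 36 = 3
C[4] is the binding max in step 5, so C[4] = dur[5] = 3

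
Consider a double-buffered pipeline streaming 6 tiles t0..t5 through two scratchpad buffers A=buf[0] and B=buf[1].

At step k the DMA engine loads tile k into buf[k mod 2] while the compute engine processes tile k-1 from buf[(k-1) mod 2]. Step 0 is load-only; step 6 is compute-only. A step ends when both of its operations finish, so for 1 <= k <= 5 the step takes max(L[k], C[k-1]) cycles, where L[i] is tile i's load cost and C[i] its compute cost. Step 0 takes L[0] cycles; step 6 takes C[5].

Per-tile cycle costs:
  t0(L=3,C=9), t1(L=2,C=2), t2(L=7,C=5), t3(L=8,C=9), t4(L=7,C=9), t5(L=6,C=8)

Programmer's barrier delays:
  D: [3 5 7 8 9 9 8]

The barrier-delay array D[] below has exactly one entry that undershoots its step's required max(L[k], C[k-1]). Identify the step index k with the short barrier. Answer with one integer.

step 0: need L[0]=3 = 3; D[0]=3 ok
step 1: need max(L[1]=2,C[0]=9) = 9; D[1]=5 SHORT
step 2: need max(L[2]=7,C[1]=2) = 7; D[2]=7 ok
step 3: need max(L[3]=8,C[2]=5) = 8; D[3]=8 ok
step 4: need max(L[4]=7,C[3]=9) = 9; D[4]=9 ok
step 5: need max(L[5]=6,C[4]=9) = 9; D[5]=9 ok
step 6: need C[5]=8 = 8; D[6]=8 ok

hazard at step 1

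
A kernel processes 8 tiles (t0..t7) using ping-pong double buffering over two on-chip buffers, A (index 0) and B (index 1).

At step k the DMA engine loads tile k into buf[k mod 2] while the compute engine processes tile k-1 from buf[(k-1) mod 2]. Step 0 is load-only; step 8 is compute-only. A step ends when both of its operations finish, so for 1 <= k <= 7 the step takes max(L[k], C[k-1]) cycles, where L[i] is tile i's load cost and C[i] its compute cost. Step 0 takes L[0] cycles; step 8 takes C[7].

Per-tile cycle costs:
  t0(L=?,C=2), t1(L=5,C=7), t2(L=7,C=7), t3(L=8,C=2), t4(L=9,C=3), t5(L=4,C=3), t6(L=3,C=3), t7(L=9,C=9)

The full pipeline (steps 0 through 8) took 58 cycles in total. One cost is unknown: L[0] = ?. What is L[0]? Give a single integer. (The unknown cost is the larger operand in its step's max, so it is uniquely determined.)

L[0] = 4

step 0 → dur = L[0]=? = L[0]  (unknown; binding)
step 1 → dur = max(L[1]=5, C[0]=2) = 5
step 2 → dur = max(L[2]=7, C[1]=7) = 7
step 3 → dur = max(L[3]=8, C[2]=7) = 8
step 4 → dur = max(L[4]=9, C[3]=2) = 9
step 5 → dur = max(L[5]=4, C[4]=3) = 4
step 6 → dur = max(L[6]=3, C[5]=3) = 3
step 7 → dur = max(L[7]=9, C[6]=3) = 9
step 8 → dur = C[7]=9 = 9
sum of known step durations = 54
dur[0] = total - known = 58 - 54 = 4
L[0] is the binding max in step 0, so L[0] = dur[0] = 4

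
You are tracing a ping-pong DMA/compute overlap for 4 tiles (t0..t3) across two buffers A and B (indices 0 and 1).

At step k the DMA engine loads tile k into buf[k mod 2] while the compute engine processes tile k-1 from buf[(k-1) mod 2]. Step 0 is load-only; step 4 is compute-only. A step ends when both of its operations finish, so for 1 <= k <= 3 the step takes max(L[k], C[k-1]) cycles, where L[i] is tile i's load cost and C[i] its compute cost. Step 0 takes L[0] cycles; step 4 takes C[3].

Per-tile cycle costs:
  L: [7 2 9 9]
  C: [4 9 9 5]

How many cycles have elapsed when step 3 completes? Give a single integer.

k=0 load=t0/7c comp=- wait=7 total=7
k=1 load=t1/2c comp=t0/4c wait=4 total=11
k=2 load=t2/9c comp=t1/9c wait=9 total=20
k=3 load=t3/9c comp=t2/9c wait=9 total=29
k=4 load=- comp=t3/5c wait=5 total=34

end_cycle[3] = 29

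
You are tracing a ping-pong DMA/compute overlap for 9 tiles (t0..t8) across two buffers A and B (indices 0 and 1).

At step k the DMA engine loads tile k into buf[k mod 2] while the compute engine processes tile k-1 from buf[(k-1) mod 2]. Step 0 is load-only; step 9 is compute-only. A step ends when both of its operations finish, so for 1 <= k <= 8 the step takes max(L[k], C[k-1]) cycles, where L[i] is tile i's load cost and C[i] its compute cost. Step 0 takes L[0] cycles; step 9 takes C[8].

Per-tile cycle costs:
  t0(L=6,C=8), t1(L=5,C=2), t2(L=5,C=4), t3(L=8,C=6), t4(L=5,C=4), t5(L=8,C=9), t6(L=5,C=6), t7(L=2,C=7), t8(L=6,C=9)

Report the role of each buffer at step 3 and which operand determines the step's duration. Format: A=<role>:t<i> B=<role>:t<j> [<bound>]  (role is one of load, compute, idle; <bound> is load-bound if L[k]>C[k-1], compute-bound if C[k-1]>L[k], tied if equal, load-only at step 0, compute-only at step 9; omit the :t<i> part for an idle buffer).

step 0: L[0]=6 → dur=6, Σ=6 | A=load:t0 B=idle [load-only]
step 1: L[1]=5 C[0]=8 → dur=8, Σ=14 | A=compute:t0 B=load:t1 [compute-bound]
step 2: L[2]=5 C[1]=2 → dur=5, Σ=19 | A=load:t2 B=compute:t1 [load-bound]
step 3: L[3]=8 C[2]=4 → dur=8, Σ=27 | A=compute:t2 B=load:t3 [load-bound]
step 4: L[4]=5 C[3]=6 → dur=6, Σ=33 | A=load:t4 B=compute:t3 [compute-bound]
step 5: L[5]=8 C[4]=4 → dur=8, Σ=41 | A=compute:t4 B=load:t5 [load-bound]
step 6: L[6]=5 C[5]=9 → dur=9, Σ=50 | A=load:t6 B=compute:t5 [compute-bound]
step 7: L[7]=2 C[6]=6 → dur=6, Σ=56 | A=compute:t6 B=load:t7 [compute-bound]
step 8: L[8]=6 C[7]=7 → dur=7, Σ=63 | A=load:t8 B=compute:t7 [compute-bound]
step 9: C[8]=9 → dur=9, Σ=72 | A=compute:t8 B=idle [compute-only]

step 3: A=compute:t2 B=load:t3 [load-bound]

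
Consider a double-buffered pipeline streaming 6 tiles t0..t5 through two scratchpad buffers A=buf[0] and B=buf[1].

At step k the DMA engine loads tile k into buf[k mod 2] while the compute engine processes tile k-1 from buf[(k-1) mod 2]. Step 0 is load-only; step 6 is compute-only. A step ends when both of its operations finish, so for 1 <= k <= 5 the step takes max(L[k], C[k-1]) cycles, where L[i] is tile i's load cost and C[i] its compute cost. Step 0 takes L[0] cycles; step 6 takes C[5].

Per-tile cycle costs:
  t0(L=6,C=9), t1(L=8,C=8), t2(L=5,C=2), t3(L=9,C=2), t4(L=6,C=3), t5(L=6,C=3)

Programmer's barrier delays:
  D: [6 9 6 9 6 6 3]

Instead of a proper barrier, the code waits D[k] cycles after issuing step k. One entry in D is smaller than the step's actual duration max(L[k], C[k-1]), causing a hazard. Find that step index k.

hazard at step 2

step 0: need L[0]=6 = 6; D[0]=6 ok
step 1: need max(L[1]=8,C[0]=9) = 9; D[1]=9 ok
step 2: need max(L[2]=5,C[1]=8) = 8; D[2]=6 SHORT
step 3: need max(L[3]=9,C[2]=2) = 9; D[3]=9 ok
step 4: need max(L[4]=6,C[3]=2) = 6; D[4]=6 ok
step 5: need max(L[5]=6,C[4]=3) = 6; D[5]=6 ok
step 6: need C[5]=3 = 3; D[6]=3 ok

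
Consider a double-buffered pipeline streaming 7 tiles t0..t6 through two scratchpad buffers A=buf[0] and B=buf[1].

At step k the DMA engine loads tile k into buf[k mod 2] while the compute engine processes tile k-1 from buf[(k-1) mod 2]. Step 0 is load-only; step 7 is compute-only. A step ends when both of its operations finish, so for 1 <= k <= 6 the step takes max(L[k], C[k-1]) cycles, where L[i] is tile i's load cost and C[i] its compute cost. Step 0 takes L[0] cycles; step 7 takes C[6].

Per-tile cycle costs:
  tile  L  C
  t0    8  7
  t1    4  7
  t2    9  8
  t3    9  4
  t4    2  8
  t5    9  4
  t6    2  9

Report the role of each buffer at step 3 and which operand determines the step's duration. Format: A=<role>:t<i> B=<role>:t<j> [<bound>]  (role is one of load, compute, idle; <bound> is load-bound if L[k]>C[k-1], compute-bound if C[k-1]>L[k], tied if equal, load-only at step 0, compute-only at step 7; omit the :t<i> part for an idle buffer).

step 3: A=compute:t2 B=load:t3 [load-bound]

  0. 8=8c; end=8; A:t0 B:-
  1. max(4,7)=7c; end=15; A:t0 B:t1
  2. max(9,7)=9c; end=24; A:t2 B:t1
  3. max(9,8)=9c; end=33; A:t2 B:t3
  4. max(2,4)=4c; end=37; A:t4 B:t3
  5. max(9,8)=9c; end=46; A:t4 B:t5
  6. max(2,4)=4c; end=50; A:t6 B:t5
  7. 9=9c; end=59; A:t6 B:t5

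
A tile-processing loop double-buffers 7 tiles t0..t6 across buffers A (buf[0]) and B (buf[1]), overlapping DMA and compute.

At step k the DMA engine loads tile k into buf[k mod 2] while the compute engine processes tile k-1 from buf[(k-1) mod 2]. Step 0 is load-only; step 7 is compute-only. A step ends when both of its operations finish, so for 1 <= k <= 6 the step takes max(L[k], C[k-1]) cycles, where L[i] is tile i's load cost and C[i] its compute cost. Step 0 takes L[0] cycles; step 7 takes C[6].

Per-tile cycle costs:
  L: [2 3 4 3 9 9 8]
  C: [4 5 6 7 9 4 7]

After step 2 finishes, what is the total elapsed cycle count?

end_cycle[2] = 11

  0. 2=2c; end=2; A:t0 B:-
  1. max(3,4)=4c; end=6; A:t0 B:t1
  2. max(4,5)=5c; end=11; A:t2 B:t1
  3. max(3,6)=6c; end=17; A:t2 B:t3
  4. max(9,7)=9c; end=26; A:t4 B:t3
  5. max(9,9)=9c; end=35; A:t4 B:t5
  6. max(8,4)=8c; end=43; A:t6 B:t5
  7. 7=7c; end=50; A:t6 B:t5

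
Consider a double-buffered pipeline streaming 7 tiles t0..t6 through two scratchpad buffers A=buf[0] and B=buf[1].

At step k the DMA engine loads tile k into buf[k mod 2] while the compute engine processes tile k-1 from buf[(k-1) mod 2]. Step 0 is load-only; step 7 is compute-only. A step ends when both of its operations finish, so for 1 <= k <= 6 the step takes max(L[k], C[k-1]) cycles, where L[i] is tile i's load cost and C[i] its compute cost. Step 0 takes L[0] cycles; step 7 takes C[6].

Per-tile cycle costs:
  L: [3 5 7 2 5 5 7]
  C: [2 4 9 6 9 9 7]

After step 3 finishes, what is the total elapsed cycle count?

end_cycle[3] = 24

  0. 3=3c; end=3; A:t0 B:-
  1. max(5,2)=5c; end=8; A:t0 B:t1
  2. max(7,4)=7c; end=15; A:t2 B:t1
  3. max(2,9)=9c; end=24; A:t2 B:t3
  4. max(5,6)=6c; end=30; A:t4 B:t3
  5. max(5,9)=9c; end=39; A:t4 B:t5
  6. max(7,9)=9c; end=48; A:t6 B:t5
  7. 7=7c; end=55; A:t6 B:t5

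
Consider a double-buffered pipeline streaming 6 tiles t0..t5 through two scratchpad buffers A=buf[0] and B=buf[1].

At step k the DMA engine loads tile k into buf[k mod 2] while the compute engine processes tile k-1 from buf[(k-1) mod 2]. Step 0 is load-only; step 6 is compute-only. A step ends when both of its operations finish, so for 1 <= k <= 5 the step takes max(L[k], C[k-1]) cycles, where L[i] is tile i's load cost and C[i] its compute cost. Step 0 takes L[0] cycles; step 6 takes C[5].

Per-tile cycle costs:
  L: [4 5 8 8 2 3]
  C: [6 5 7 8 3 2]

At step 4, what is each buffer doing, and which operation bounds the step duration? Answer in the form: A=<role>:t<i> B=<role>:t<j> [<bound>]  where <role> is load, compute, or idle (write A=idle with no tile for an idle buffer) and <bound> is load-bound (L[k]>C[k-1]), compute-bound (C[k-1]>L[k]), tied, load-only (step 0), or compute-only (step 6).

[0] DMA t0→A (4c) ∥ CU idle ⇒ 4c, clock 4
[1] DMA t1→B (5c) ∥ CU A:t0 (6c) ⇒ 6c, clock 10
[2] DMA t2→A (8c) ∥ CU B:t1 (5c) ⇒ 8c, clock 18
[3] DMA t3→B (8c) ∥ CU A:t2 (7c) ⇒ 8c, clock 26
[4] DMA t4→A (2c) ∥ CU B:t3 (8c) ⇒ 8c, clock 34
[5] DMA t5→B (3c) ∥ CU A:t4 (3c) ⇒ 3c, clock 37
[6] DMA idle ∥ CU B:t5 (2c) ⇒ 2c, clock 39

step 4: A=load:t4 B=compute:t3 [compute-bound]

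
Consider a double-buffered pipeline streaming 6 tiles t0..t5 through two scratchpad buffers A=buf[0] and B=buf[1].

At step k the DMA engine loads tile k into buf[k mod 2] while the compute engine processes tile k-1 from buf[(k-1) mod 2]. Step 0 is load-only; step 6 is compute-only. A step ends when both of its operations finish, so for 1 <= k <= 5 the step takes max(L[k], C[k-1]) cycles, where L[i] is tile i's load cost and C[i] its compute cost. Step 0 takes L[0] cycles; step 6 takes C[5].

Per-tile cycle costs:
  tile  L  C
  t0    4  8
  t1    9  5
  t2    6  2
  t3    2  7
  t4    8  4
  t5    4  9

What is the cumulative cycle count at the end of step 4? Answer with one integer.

[0] DMA t0→A (4c) ∥ CU idle ⇒ 4c, clock 4
[1] DMA t1→B (9c) ∥ CU A:t0 (8c) ⇒ 9c, clock 13
[2] DMA t2→A (6c) ∥ CU B:t1 (5c) ⇒ 6c, clock 19
[3] DMA t3→B (2c) ∥ CU A:t2 (2c) ⇒ 2c, clock 21
[4] DMA t4→A (8c) ∥ CU B:t3 (7c) ⇒ 8c, clock 29
[5] DMA t5→B (4c) ∥ CU A:t4 (4c) ⇒ 4c, clock 33
[6] DMA idle ∥ CU B:t5 (9c) ⇒ 9c, clock 42

end_cycle[4] = 29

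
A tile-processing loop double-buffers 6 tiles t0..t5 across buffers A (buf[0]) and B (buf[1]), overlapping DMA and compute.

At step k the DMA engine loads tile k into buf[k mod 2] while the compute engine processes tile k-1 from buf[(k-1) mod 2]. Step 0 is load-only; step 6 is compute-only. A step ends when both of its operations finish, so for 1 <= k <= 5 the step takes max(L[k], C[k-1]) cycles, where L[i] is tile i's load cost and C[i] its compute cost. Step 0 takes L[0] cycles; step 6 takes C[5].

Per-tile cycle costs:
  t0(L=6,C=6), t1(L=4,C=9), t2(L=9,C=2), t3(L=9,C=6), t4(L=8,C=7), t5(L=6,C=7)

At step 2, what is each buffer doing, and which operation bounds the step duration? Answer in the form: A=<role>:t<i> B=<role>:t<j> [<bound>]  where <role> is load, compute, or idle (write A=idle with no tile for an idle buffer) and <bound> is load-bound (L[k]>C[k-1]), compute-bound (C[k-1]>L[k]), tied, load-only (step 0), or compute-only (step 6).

  0. 6=6c; end=6; A:t0 B:-
  1. max(4,6)=6c; end=12; A:t0 B:t1
  2. max(9,9)=9c; end=21; A:t2 B:t1
  3. max(9,2)=9c; end=30; A:t2 B:t3
  4. max(8,6)=8c; end=38; A:t4 B:t3
  5. max(6,7)=7c; end=45; A:t4 B:t5
  6. 7=7c; end=52; A:t4 B:t5

step 2: A=load:t2 B=compute:t1 [tied]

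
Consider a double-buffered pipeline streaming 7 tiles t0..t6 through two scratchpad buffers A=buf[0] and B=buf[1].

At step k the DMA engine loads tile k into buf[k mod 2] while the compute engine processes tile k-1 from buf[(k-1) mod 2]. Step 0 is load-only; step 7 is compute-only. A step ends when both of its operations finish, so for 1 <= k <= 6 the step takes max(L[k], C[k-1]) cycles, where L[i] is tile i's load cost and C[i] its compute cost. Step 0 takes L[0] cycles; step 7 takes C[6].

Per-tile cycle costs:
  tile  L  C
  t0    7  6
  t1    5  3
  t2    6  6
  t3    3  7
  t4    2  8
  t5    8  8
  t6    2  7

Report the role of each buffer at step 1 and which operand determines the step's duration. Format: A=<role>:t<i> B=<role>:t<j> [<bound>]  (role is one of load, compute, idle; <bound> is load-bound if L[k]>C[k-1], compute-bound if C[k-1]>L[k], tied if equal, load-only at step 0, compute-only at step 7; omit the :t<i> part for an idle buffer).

step 1: A=compute:t0 B=load:t1 [compute-bound]

k=0 load=t0/7c comp=- wait=7 total=7
k=1 load=t1/5c comp=t0/6c wait=6 total=13
k=2 load=t2/6c comp=t1/3c wait=6 total=19
k=3 load=t3/3c comp=t2/6c wait=6 total=25
k=4 load=t4/2c comp=t3/7c wait=7 total=32
k=5 load=t5/8c comp=t4/8c wait=8 total=40
k=6 load=t6/2c comp=t5/8c wait=8 total=48
k=7 load=- comp=t6/7c wait=7 total=55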